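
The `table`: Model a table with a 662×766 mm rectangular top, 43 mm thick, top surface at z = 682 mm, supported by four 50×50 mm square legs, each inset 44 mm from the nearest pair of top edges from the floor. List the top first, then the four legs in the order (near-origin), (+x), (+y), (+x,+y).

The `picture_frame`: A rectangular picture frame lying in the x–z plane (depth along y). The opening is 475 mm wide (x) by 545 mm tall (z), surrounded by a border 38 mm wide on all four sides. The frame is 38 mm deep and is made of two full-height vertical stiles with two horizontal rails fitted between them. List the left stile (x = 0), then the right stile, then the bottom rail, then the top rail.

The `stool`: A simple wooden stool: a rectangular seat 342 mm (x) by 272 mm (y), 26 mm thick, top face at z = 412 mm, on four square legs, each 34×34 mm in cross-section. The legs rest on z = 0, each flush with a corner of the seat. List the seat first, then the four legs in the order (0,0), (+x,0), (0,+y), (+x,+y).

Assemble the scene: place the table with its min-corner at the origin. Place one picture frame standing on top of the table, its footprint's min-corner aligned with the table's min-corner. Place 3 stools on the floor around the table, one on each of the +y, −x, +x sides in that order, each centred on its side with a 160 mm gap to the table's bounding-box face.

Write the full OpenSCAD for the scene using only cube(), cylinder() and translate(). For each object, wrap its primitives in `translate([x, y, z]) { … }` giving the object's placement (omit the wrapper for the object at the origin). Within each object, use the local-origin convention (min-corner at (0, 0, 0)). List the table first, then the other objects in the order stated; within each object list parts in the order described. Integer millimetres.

translate([0, 0, 639]) cube([662, 766, 43]);
translate([44, 44, 0]) cube([50, 50, 639]);
translate([568, 44, 0]) cube([50, 50, 639]);
translate([44, 672, 0]) cube([50, 50, 639]);
translate([568, 672, 0]) cube([50, 50, 639]);
translate([0, 0, 682]) {
  cube([38, 38, 621]);
  translate([513, 0, 0]) cube([38, 38, 621]);
  translate([38, 0, 0]) cube([475, 38, 38]);
  translate([38, 0, 583]) cube([475, 38, 38]);
}
translate([160, 926, 0]) {
  translate([0, 0, 386]) cube([342, 272, 26]);
  cube([34, 34, 386]);
  translate([308, 0, 0]) cube([34, 34, 386]);
  translate([0, 238, 0]) cube([34, 34, 386]);
  translate([308, 238, 0]) cube([34, 34, 386]);
}
translate([-502, 247, 0]) {
  translate([0, 0, 386]) cube([342, 272, 26]);
  cube([34, 34, 386]);
  translate([308, 0, 0]) cube([34, 34, 386]);
  translate([0, 238, 0]) cube([34, 34, 386]);
  translate([308, 238, 0]) cube([34, 34, 386]);
}
translate([822, 247, 0]) {
  translate([0, 0, 386]) cube([342, 272, 26]);
  cube([34, 34, 386]);
  translate([308, 0, 0]) cube([34, 34, 386]);
  translate([0, 238, 0]) cube([34, 34, 386]);
  translate([308, 238, 0]) cube([34, 34, 386]);
}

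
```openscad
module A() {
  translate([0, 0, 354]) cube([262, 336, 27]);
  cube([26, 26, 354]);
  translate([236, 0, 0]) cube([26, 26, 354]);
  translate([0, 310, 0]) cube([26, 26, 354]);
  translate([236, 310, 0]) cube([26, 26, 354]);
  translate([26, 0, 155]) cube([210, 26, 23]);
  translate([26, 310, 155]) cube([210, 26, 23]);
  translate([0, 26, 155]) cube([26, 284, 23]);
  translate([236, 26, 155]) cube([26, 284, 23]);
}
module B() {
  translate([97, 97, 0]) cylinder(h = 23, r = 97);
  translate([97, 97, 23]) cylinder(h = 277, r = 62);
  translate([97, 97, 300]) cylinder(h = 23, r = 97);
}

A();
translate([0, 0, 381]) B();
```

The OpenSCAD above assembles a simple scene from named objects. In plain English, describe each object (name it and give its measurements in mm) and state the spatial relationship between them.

A is a four-legged stool. The seat is 262×336 mm, 27 mm thick, top at z = 381 mm. It stands on four square legs, each 26×26 mm in cross-section, from z = 0 to the seat underside, each flush with a corner of the seat. Four stretchers, 26 mm wide and 23 mm tall, connect adjacent legs with their undersides at z = 155 mm, each running between the inner faces of the legs it joins and aligned with the legs' outer faces on the other axis.

B is a spool: two coaxial disc flanges of radius 97 mm and thickness 23 mm, joined by a core cylinder of radius 62 mm and height 277 mm. The lower flange rests on z = 0 and the three cylinders share a vertical axis.

The spool is on top of the stool.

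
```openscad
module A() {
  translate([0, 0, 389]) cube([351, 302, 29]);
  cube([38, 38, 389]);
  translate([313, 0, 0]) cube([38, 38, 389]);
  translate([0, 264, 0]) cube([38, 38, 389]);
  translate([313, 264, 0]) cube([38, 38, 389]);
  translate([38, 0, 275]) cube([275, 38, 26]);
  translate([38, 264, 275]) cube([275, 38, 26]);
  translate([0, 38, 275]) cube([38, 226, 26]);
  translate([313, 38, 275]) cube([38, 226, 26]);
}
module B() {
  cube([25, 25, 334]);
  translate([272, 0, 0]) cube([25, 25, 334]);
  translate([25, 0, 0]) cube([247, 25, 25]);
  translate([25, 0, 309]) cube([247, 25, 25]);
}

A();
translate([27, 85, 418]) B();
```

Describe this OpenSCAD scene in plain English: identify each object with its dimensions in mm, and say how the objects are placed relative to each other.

A is a simple wooden stool: a rectangular seat 351 mm (x) by 302 mm (y), 29 mm thick, top face at z = 418 mm, on four square legs, each 38×38 mm in cross-section. The legs rest on z = 0, each flush with a corner of the seat. Four stretchers, 38 mm wide and 26 mm tall, connect adjacent legs with their undersides at z = 275 mm, each running between the inner faces of the legs it joins and aligned with the legs' outer faces on the other axis.

B is a picture frame with a 247×284 mm rectangular opening (x by z) and a uniform 25 mm border on every side. Frame depth is 25 mm along y. It is built from two vertical stiles running the full outside height and two horizontal rails spanning the gap between the stiles.

The picture frame is on top of the stool.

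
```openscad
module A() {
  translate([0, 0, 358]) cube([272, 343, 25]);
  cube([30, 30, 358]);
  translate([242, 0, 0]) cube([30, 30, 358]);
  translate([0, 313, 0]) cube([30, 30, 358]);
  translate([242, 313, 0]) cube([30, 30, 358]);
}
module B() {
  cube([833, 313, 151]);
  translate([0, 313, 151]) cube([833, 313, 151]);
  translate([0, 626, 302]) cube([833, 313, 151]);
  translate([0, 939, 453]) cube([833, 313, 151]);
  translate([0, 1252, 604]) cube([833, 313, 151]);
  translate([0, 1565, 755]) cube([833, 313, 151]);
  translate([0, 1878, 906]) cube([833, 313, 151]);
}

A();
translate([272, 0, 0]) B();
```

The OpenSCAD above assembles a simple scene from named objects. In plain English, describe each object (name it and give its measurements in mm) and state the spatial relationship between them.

A is a four-legged stool. The seat is 272×343 mm, 25 mm thick, top at z = 383 mm. It stands on four square legs, each 30×30 mm in cross-section, from z = 0 to the seat underside, each flush with a corner of the seat.

B is a run of 7 identical solid stair steps. Each tread is 833×313 mm and each step block is 151 mm high. Step 1 rests on the floor; step k is offset from step 1 by (k−1)×313 mm in y and (k−1)×151 mm in z.

The staircase is against the stool's +x side, with their −y faces flush.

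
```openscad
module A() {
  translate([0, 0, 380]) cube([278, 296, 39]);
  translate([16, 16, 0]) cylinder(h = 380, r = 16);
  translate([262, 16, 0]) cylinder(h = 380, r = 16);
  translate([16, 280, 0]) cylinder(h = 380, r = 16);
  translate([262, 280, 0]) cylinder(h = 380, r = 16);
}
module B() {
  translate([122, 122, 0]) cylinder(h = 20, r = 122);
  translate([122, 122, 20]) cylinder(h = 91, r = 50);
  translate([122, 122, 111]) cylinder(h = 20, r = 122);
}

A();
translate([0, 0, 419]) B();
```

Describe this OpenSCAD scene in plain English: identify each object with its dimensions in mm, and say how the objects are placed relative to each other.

A is a four-legged stool. The seat is a 278×296×39 mm slab whose top surface is at z = 419 mm; four round legs, each 32 mm in diameter, run from the floor (z = 0) to the underside of the seat, each leg's axis is inset half a diameter from the nearest pair of seat edges (so the leg's bounding box is flush with the corner).

B is a spool: two coaxial disc flanges of radius 122 mm and thickness 20 mm, joined by a core cylinder of radius 50 mm and height 91 mm. The lower flange rests on z = 0 and the three cylinders share a vertical axis.

The spool is on top of the stool.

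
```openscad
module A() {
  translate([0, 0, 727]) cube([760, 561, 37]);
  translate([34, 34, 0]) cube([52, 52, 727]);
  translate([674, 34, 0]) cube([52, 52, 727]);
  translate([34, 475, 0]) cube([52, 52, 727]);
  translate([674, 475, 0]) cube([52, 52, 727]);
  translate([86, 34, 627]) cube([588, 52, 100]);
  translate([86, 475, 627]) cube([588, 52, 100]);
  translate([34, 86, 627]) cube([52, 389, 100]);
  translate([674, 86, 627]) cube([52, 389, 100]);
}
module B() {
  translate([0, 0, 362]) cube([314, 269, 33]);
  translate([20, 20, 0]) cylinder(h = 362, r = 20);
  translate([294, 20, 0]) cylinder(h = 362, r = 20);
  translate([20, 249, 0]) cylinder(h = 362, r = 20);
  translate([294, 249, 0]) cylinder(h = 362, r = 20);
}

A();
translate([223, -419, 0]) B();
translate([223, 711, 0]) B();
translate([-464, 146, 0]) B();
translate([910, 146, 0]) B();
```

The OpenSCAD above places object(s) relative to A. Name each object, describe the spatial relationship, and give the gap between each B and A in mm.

A is a table. B is a stool. Four stools sit around the table at the −y, +y, −x, +x sides. The gap between each stool and the table is 150 mm.

Each stool's nearest face is 150 mm from the table's bounding box.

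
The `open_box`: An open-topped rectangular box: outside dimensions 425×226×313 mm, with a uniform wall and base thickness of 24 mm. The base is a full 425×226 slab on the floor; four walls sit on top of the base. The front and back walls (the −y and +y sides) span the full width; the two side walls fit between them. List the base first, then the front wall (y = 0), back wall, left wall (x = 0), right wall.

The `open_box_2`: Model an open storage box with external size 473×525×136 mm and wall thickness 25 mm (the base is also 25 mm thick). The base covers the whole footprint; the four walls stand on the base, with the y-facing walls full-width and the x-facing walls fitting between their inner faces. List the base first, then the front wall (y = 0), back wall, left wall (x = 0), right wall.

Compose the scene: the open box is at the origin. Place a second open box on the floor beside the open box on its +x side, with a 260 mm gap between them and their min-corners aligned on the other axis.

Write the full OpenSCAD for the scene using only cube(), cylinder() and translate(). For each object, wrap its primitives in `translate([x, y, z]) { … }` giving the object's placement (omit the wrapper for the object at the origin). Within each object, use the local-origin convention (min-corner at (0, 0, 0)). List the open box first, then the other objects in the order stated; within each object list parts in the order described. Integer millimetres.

cube([425, 226, 24]);
translate([0, 0, 24]) cube([425, 24, 289]);
translate([0, 202, 24]) cube([425, 24, 289]);
translate([0, 24, 24]) cube([24, 178, 289]);
translate([401, 24, 24]) cube([24, 178, 289]);
translate([685, 0, 0]) {
  cube([473, 525, 25]);
  translate([0, 0, 25]) cube([473, 25, 111]);
  translate([0, 500, 25]) cube([473, 25, 111]);
  translate([0, 25, 25]) cube([25, 475, 111]);
  translate([448, 25, 25]) cube([25, 475, 111]);
}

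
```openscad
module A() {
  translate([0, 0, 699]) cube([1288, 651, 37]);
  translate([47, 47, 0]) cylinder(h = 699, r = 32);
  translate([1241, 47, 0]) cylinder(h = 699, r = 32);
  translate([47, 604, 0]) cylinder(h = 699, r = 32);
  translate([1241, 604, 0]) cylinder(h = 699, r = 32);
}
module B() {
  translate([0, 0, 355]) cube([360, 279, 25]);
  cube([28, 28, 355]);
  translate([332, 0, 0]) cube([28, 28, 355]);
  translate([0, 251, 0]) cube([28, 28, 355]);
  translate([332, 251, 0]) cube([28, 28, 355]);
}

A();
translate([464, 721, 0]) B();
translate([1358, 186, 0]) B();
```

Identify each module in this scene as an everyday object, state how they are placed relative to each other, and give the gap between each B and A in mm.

A is a table. B is a stool. Two stools sit around the table at the +y, +x sides. The gap between each stool and the table is 70 mm.

Each stool's nearest face is 70 mm from the table's bounding box.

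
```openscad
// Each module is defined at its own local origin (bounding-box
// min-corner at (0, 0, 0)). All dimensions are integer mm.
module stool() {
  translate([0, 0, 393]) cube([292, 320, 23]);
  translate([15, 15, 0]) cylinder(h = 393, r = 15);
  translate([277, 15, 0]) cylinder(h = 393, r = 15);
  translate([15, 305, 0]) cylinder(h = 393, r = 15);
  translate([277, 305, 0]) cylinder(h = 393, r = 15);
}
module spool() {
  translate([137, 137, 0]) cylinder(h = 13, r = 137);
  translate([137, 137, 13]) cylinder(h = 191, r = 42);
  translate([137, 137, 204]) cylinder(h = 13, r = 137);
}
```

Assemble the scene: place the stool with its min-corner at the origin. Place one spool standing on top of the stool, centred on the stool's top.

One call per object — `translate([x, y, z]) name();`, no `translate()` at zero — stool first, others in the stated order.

stool();
translate([9, 23, 416]) spool();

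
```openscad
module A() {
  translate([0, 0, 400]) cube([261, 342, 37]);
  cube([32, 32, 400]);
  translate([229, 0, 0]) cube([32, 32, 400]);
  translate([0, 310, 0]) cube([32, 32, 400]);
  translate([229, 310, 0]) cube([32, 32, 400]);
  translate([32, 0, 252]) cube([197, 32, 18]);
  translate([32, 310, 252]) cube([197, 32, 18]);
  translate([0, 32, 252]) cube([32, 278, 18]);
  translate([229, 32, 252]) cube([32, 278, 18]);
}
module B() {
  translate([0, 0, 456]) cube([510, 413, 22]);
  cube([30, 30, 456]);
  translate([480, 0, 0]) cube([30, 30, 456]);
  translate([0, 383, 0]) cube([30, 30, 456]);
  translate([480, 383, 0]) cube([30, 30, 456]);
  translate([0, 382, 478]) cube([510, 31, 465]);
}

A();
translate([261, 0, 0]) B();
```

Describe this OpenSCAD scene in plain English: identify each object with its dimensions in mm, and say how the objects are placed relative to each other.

A is a simple wooden stool: a rectangular seat 261 mm (x) by 342 mm (y), 37 mm thick, top face at z = 437 mm, on four square legs, each 32×32 mm in cross-section. The legs rest on z = 0, each flush with a corner of the seat. Four stretchers, 32 mm wide and 18 mm tall, connect adjacent legs with their undersides at z = 252 mm, each running between the inner faces of the legs it joins and aligned with the legs' outer faces on the other axis.

B is a chair: 510×413 mm seat, 22 mm thick, top at z = 478 mm, on four 30 mm square corner legs flush with the seat edges. A 31 mm thick backrest slab spans the full seat width, extending 465 mm above the seat top, its back face flush with the seat's +y edge.

The chair is against the stool's +x side, with their −y faces flush.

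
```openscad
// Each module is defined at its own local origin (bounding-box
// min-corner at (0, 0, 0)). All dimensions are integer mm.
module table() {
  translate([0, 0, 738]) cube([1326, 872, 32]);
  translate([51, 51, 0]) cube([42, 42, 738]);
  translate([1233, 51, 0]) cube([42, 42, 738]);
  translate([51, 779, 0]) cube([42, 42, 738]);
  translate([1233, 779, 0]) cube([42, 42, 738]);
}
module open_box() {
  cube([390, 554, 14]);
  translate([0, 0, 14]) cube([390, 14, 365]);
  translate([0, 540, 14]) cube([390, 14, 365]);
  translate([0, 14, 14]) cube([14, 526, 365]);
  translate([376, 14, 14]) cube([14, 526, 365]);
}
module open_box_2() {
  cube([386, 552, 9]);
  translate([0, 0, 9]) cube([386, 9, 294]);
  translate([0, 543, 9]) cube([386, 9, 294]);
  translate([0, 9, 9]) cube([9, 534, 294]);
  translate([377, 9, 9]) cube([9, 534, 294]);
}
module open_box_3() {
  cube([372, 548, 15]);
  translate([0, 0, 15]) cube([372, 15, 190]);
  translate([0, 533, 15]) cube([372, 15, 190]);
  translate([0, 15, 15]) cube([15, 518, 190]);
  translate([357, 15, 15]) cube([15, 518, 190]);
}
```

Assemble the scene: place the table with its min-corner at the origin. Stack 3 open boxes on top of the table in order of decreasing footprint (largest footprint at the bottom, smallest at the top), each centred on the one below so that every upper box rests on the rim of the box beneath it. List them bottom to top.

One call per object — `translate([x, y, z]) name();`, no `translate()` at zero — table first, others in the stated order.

table();
translate([468, 159, 770]) open_box();
translate([470, 160, 1149]) open_box_2();
translate([477, 162, 1452]) open_box_3();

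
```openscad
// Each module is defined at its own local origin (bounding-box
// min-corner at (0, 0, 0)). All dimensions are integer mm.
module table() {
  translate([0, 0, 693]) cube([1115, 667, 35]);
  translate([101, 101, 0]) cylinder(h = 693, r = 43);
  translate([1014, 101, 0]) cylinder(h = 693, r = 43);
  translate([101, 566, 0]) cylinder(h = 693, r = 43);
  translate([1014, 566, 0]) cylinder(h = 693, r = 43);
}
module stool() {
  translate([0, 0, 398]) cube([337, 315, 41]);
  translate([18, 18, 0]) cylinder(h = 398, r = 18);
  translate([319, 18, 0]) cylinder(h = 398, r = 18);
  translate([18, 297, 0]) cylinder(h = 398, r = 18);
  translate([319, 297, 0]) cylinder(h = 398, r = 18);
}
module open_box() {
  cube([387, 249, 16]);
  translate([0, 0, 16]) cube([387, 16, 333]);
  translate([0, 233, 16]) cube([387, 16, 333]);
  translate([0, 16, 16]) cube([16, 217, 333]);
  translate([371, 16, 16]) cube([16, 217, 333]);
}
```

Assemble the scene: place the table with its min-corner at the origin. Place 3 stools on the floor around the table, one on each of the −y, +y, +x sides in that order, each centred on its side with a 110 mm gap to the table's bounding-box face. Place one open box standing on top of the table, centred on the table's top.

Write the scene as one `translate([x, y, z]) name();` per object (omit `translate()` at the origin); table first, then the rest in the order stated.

table();
translate([389, -425, 0]) stool();
translate([389, 777, 0]) stool();
translate([1225, 176, 0]) stool();
translate([364, 209, 728]) open_box();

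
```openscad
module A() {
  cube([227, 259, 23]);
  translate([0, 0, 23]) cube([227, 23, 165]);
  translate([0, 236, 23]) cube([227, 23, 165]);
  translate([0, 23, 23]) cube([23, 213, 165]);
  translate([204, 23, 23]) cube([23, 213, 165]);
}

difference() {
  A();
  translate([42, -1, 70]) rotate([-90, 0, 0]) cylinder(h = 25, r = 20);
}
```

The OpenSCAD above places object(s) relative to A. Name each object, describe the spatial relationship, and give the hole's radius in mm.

A is an open box. The open box has a circular hole through its front wall. The hole's radius is 20 mm.

The subtracted cylinder has r = 20 mm.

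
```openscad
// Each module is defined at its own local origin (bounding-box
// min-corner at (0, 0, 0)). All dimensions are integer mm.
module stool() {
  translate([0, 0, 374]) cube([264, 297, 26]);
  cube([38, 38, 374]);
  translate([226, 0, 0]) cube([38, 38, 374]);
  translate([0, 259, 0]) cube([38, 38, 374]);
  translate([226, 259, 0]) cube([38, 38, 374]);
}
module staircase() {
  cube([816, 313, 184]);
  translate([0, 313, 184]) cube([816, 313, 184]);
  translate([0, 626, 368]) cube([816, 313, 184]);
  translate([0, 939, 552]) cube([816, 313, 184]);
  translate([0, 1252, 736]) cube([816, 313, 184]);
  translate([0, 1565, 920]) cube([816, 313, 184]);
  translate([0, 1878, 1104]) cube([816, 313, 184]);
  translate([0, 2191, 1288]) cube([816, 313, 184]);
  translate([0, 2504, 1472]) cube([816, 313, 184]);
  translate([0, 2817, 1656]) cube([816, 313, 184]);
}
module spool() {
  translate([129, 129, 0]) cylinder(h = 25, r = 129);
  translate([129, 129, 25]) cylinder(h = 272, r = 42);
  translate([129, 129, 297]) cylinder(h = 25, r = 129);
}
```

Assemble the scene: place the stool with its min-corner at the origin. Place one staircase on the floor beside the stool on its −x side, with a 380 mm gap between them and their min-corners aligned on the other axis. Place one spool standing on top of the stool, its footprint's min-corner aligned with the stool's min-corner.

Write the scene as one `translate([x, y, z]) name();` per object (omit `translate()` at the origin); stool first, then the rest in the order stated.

stool();
translate([-1196, 0, 0]) staircase();
translate([0, 0, 400]) spool();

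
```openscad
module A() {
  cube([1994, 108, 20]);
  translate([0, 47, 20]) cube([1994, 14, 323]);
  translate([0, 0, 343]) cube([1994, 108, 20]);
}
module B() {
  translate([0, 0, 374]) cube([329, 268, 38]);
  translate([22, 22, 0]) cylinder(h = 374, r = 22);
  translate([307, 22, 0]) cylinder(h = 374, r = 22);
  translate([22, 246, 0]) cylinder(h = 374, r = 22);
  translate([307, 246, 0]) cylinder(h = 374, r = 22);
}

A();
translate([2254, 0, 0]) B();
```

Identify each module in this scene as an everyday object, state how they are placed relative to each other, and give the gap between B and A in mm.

A is an I-beam. B is a stool. The stool is on the floor beside the I-beam on its +x side. The gap between the stool and the I-beam is 260 mm.

The stool's nearest face is 260 mm from the I-beam's +x face.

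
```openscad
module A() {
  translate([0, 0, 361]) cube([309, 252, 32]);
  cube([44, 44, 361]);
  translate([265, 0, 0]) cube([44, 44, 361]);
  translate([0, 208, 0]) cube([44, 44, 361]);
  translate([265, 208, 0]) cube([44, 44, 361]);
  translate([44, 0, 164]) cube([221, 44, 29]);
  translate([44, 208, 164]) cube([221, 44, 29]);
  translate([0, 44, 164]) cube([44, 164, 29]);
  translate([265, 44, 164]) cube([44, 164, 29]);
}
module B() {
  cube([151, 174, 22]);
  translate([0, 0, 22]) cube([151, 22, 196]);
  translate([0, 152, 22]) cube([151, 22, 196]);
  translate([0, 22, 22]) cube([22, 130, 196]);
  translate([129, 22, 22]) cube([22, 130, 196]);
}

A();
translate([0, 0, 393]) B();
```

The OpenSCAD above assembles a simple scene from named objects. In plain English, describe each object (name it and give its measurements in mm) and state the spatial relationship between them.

A is a four-legged stool. The seat is a 309×252×32 mm slab whose top surface is at z = 393 mm; four square legs, each 44×44 mm in cross-section, run from the floor (z = 0) to the underside of the seat, each flush with a corner of the seat. Four stretchers, 44 mm wide and 29 mm tall, connect adjacent legs with their undersides at z = 164 mm, each running between the inner faces of the legs it joins and aligned with the legs' outer faces on the other axis.

B is an open storage box with external size 151×174×218 mm and wall thickness 22 mm (the base is also 22 mm thick). The base covers the whole footprint; the four walls stand on the base, with the y-facing walls full-width and the x-facing walls fitting between their inner faces.

The open box is on top of the stool.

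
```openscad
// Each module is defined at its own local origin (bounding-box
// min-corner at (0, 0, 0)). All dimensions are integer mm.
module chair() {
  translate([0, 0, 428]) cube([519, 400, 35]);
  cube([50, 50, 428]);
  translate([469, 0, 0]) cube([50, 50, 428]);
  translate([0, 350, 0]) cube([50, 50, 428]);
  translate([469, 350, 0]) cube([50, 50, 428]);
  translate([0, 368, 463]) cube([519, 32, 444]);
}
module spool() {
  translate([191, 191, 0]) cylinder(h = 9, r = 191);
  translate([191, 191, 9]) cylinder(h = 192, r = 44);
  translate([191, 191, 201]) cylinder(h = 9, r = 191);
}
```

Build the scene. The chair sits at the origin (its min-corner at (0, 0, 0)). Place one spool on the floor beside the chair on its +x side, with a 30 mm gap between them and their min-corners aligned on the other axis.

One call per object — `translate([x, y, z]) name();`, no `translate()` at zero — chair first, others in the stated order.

chair();
translate([549, 0, 0]) spool();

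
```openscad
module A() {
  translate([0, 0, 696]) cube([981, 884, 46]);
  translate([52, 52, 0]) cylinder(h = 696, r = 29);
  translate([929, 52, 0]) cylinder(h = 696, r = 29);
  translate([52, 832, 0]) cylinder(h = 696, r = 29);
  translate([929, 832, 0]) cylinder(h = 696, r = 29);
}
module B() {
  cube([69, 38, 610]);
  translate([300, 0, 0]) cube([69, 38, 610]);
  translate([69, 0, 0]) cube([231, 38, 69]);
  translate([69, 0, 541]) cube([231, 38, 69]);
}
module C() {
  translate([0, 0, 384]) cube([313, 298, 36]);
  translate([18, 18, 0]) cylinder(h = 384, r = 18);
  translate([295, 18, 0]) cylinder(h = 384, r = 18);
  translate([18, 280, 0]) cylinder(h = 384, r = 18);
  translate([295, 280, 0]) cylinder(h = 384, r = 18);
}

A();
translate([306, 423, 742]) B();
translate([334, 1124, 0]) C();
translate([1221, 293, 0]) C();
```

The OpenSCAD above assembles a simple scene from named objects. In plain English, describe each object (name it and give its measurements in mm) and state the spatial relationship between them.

A is a rectangular dining table. The top is 981×884×46 mm with its upper surface at z = 742 mm. It stands on four round legs of 58 mm diameter, each leg's bounding box inset 23 mm from the nearest pair of top edges, running from the floor to the underside of the top.

B is a picture frame with a 231×472 mm rectangular opening (x by z) and a uniform 69 mm border on every side. Frame depth is 38 mm along y. It is built from two vertical stiles running the full outside height and two horizontal rails spanning the gap between the stiles.

C is a simple wooden stool: a rectangular seat 313 mm (x) by 298 mm (y), 36 mm thick, top face at z = 420 mm, on four round legs, each 36 mm in diameter. The legs rest on z = 0, each leg's axis is inset half a diameter from the nearest pair of seat edges (so the leg's bounding box is flush with the corner).

The picture frame is on top of the table, centred. Two stools sit around the table at the +y, +x sides.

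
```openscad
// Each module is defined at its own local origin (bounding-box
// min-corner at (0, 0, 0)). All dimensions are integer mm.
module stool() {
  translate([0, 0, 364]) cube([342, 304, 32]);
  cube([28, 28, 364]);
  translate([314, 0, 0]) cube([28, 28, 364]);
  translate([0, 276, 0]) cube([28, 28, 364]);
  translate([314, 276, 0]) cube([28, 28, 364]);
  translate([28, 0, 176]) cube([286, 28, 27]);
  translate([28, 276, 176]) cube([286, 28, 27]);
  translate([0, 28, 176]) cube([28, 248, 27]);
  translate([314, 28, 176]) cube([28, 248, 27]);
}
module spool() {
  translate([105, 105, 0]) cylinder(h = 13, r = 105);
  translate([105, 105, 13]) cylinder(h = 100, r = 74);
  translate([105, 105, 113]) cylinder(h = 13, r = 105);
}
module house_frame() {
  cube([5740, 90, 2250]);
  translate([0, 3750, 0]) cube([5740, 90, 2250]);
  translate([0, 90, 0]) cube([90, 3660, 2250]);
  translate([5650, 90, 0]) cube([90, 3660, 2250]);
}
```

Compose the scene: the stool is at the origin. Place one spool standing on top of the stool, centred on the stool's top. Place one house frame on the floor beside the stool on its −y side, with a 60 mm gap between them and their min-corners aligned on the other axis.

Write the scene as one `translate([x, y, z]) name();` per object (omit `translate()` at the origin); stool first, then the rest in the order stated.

stool();
translate([66, 47, 396]) spool();
translate([0, -3900, 0]) house_frame();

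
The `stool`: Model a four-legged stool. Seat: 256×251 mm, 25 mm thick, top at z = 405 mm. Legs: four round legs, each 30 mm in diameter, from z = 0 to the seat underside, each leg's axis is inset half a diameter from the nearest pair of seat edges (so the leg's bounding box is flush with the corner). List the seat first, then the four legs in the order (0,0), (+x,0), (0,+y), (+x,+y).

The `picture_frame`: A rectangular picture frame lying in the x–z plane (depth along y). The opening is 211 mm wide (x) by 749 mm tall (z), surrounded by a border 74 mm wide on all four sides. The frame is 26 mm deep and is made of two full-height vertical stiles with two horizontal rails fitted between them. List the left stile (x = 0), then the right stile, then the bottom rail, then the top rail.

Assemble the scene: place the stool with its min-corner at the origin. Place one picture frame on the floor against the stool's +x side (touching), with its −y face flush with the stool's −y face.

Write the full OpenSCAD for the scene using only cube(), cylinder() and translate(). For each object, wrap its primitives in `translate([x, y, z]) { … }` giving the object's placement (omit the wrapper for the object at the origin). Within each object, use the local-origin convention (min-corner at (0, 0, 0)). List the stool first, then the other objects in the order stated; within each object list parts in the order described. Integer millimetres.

translate([0, 0, 380]) cube([256, 251, 25]);
translate([15, 15, 0]) cylinder(h = 380, r = 15);
translate([241, 15, 0]) cylinder(h = 380, r = 15);
translate([15, 236, 0]) cylinder(h = 380, r = 15);
translate([241, 236, 0]) cylinder(h = 380, r = 15);
translate([256, 0, 0]) {
  cube([74, 26, 897]);
  translate([285, 0, 0]) cube([74, 26, 897]);
  translate([74, 0, 0]) cube([211, 26, 74]);
  translate([74, 0, 823]) cube([211, 26, 74]);
}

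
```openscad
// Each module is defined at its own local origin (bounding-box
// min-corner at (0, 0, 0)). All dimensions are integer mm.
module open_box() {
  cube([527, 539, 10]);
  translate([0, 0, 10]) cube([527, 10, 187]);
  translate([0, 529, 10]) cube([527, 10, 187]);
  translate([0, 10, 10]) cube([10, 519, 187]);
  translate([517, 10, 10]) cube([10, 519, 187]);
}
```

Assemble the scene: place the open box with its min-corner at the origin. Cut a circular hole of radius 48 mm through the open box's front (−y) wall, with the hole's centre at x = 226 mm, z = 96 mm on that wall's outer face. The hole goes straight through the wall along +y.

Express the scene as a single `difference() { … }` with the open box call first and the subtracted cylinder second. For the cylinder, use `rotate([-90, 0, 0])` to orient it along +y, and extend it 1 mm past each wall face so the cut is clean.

difference() {
  open_box();
  translate([226, -1, 96]) rotate([-90, 0, 0]) cylinder(h = 12, r = 48);
}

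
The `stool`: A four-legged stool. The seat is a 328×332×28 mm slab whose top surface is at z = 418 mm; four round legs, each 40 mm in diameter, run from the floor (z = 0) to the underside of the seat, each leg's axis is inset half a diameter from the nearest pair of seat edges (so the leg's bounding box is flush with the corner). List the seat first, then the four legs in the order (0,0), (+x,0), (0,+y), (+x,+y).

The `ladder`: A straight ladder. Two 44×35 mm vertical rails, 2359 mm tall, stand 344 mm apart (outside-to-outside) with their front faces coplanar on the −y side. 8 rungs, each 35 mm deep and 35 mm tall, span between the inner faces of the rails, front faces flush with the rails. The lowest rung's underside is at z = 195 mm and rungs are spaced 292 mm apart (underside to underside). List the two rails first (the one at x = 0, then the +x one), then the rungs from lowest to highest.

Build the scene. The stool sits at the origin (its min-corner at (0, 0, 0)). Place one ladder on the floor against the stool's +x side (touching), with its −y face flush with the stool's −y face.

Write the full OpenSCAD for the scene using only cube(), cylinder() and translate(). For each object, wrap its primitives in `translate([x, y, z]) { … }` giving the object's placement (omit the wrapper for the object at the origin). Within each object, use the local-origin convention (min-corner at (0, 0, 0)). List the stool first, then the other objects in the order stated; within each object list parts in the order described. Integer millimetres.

translate([0, 0, 390]) cube([328, 332, 28]);
translate([20, 20, 0]) cylinder(h = 390, r = 20);
translate([308, 20, 0]) cylinder(h = 390, r = 20);
translate([20, 312, 0]) cylinder(h = 390, r = 20);
translate([308, 312, 0]) cylinder(h = 390, r = 20);
translate([328, 0, 0]) {
  cube([44, 35, 2359]);
  translate([300, 0, 0]) cube([44, 35, 2359]);
  translate([44, 0, 195]) cube([256, 35, 35]);
  translate([44, 0, 487]) cube([256, 35, 35]);
  translate([44, 0, 779]) cube([256, 35, 35]);
  translate([44, 0, 1071]) cube([256, 35, 35]);
  translate([44, 0, 1363]) cube([256, 35, 35]);
  translate([44, 0, 1655]) cube([256, 35, 35]);
  translate([44, 0, 1947]) cube([256, 35, 35]);
  translate([44, 0, 2239]) cube([256, 35, 35]);
}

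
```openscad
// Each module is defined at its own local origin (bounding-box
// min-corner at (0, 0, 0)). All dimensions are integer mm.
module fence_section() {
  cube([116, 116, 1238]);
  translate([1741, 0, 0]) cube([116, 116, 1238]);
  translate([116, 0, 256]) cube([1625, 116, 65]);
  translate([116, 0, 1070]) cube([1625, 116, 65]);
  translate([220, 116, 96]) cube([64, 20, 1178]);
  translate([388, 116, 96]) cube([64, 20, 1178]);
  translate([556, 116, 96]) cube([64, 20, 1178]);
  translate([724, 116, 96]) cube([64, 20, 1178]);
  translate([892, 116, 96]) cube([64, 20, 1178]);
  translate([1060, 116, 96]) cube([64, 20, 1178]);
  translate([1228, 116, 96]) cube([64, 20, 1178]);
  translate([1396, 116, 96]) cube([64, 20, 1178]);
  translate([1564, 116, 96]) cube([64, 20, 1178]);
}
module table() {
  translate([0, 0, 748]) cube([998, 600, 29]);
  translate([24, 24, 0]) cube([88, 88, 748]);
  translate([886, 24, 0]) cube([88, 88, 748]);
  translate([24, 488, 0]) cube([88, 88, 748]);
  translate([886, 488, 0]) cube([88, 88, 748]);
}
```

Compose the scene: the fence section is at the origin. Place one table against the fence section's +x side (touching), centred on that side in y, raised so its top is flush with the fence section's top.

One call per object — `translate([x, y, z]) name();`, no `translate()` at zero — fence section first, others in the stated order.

fence_section();
translate([1857, -232, 497]) table();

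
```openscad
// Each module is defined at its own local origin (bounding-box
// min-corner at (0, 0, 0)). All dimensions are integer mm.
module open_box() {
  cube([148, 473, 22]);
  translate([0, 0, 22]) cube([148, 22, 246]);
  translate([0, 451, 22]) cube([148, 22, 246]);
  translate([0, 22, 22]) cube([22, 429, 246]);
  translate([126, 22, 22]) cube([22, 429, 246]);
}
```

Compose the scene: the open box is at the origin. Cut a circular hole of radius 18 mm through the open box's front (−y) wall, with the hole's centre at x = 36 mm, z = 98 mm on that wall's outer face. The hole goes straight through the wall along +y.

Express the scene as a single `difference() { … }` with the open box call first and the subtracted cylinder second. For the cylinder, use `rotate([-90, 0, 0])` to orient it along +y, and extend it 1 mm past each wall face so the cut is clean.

difference() {
  open_box();
  translate([36, -1, 98]) rotate([-90, 0, 0]) cylinder(h = 24, r = 18);
}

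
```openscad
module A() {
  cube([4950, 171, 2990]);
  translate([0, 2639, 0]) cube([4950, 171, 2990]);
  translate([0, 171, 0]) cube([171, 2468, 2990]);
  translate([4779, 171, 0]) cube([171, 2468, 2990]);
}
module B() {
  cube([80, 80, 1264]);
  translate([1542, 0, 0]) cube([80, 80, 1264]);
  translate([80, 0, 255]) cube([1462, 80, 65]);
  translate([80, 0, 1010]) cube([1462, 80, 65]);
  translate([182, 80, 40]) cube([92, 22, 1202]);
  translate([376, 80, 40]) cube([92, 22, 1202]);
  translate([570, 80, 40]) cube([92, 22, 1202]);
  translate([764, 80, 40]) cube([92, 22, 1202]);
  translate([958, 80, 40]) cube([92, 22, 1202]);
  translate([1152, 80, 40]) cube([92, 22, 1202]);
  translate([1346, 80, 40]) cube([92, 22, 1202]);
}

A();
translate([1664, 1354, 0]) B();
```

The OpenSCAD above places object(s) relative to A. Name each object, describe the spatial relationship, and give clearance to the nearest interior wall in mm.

Clearances: x = 1493, y = 1183; minimum 1183 mm.

A is a house frame. B is a fence section. The fence section sits inside the house frame, centred. The clearance to the nearest interior wall is 1183 mm.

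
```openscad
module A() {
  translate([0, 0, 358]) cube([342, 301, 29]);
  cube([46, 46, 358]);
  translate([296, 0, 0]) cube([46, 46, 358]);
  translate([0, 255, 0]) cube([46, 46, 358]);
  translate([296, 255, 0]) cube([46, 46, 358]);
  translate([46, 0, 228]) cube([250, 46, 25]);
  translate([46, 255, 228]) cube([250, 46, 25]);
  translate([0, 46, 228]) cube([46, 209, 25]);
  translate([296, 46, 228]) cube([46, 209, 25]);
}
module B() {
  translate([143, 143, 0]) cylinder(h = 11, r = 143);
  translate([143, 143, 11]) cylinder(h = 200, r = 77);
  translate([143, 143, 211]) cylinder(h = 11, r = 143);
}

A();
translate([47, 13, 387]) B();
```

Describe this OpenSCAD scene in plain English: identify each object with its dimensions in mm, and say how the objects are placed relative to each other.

A is a four-legged stool. The seat is a 342×301×29 mm slab whose top surface is at z = 387 mm; four square legs, each 46×46 mm in cross-section, run from the floor (z = 0) to the underside of the seat, each flush with a corner of the seat. Four stretchers, 46 mm wide and 25 mm tall, connect adjacent legs with their undersides at z = 228 mm, each running between the inner faces of the legs it joins and aligned with the legs' outer faces on the other axis.

B is a spool: two coaxial disc flanges of radius 143 mm and thickness 11 mm, joined by a core cylinder of radius 77 mm and height 200 mm. The lower flange rests on z = 0 and the three cylinders share a vertical axis.

The spool is on top of the stool.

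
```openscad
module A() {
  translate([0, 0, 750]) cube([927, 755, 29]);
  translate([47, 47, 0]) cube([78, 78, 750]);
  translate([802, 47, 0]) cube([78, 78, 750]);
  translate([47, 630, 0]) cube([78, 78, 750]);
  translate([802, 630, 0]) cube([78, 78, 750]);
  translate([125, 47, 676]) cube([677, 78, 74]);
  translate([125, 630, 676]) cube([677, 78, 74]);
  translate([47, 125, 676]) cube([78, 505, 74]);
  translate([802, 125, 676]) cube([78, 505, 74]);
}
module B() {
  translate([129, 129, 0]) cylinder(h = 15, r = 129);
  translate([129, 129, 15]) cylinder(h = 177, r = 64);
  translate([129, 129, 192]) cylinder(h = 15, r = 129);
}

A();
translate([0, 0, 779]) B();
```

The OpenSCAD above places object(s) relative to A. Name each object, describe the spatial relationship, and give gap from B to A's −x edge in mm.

The spool's min-x is at 0; the table's min-x is 0; gap = 0 mm.

A is a table. B is a spool. The spool is on top of the table. The gap from the spool to the table's −x edge is 0 mm.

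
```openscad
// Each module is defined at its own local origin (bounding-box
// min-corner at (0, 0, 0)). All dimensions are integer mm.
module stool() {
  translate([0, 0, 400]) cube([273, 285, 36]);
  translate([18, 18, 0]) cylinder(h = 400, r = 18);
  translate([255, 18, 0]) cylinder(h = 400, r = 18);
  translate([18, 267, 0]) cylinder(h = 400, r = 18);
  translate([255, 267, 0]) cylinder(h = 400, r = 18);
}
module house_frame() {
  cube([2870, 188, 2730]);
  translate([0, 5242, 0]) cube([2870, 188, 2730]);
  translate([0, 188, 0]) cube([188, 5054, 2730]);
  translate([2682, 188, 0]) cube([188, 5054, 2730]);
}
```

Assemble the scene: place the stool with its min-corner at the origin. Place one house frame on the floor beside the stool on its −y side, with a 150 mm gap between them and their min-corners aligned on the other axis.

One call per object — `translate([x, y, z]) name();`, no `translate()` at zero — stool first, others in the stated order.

stool();
translate([0, -5580, 0]) house_frame();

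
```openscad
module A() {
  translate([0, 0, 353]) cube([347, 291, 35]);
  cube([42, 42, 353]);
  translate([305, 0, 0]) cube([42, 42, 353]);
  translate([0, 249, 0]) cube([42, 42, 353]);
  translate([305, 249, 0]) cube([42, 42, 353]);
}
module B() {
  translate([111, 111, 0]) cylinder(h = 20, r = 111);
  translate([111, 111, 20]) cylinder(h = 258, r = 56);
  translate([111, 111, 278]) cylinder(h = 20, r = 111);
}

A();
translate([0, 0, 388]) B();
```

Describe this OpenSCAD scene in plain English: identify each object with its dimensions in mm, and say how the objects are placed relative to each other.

A is a four-legged stool. The seat is 347×291 mm, 35 mm thick, top at z = 388 mm. It stands on four square legs, each 42×42 mm in cross-section, from z = 0 to the seat underside, each flush with a corner of the seat.

B is a spool: two coaxial disc flanges of radius 111 mm and thickness 20 mm, joined by a core cylinder of radius 56 mm and height 258 mm. The lower flange rests on z = 0 and the three cylinders share a vertical axis.

The spool is on top of the stool.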